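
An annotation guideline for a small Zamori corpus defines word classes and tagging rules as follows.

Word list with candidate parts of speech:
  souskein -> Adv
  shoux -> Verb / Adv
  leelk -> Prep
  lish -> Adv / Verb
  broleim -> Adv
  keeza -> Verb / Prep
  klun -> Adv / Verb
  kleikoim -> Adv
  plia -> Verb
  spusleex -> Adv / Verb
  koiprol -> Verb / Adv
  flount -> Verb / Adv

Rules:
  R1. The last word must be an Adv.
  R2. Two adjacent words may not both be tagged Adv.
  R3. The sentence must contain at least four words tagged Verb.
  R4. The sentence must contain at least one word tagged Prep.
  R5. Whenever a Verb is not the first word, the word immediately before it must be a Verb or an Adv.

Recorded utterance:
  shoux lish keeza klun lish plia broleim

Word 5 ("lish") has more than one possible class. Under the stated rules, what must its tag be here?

Verb

Candidates per position — 1:shoux {Verb,Adv}; 2:lish {Adv,Verb}; 3:keeza {Verb,Prep}; 4:klun {Adv,Verb}; 5:lish {Adv,Verb}; 6:plia {Verb}; 7:broleim {Adv}.
Position 3: tagging it Verb would leave rule 4 unsatisfiable, so it must be Prep.
Position 4: tagging it Verb would leave rule 5 unsatisfiable, so it must be Adv.
Position 5: tagging it Adv would leave rule 2 unsatisfiable, so it must be Verb.
Position 1: tagging it Adv would leave rule 3 unsatisfiable, so it must be Verb.
Position 2: tagging it Adv would leave rule 3 unsatisfiable, so it must be Verb.
That leaves exactly one tagging: Verb Verb Prep Adv Verb Verb Adv.
Checking: rule 1 ok; rule 2 ok; rule 3 ok; rule 4 ok; rule 5 ok.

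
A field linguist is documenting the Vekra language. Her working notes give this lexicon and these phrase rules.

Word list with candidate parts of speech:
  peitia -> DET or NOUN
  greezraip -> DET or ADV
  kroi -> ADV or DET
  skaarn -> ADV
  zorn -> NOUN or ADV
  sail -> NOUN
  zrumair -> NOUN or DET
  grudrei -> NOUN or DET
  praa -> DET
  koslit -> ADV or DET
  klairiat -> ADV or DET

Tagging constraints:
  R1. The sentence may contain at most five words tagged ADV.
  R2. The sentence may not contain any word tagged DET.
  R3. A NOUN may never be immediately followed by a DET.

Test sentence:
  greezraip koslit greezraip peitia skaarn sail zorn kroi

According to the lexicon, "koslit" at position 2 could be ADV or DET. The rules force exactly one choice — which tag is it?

ADV

Candidates per position — 1:greezraip {DET,ADV}; 2:koslit {ADV,DET}; 3:greezraip {DET,ADV}; 4:peitia {DET,NOUN}; 5:skaarn {ADV}; 6:sail {NOUN}; 7:zorn {NOUN,ADV}; 8:kroi {ADV,DET}.
At position 1, choosing DET makes rule 2 impossible to satisfy; hence ADV.
At position 2, choosing DET makes rule 2 impossible to satisfy; hence ADV.
At position 3, choosing DET makes rule 2 impossible to satisfy; hence ADV.
At position 4, choosing DET makes rule 2 impossible to satisfy; hence NOUN.
At position 8, choosing DET makes rule 2 impossible to satisfy; hence ADV.
At position 7, choosing ADV makes rule 1 impossible to satisfy; hence NOUN.
The only consistent sequence is: ADV ADV ADV NOUN ADV NOUN NOUN ADV.
Checking: rule 1 ok; rule 2 ok; rule 3 ok.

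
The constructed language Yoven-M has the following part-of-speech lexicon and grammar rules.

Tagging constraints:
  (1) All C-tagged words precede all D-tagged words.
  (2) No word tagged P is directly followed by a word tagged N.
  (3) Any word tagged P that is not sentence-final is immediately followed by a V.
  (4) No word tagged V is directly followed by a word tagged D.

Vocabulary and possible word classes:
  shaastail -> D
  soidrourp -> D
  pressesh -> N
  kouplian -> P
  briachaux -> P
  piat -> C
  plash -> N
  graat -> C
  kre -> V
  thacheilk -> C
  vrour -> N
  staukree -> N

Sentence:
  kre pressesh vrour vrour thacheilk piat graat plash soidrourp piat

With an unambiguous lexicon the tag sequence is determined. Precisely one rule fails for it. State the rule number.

1

Fixed tagging: V N N N C C C N D C.
Rule check: R1 fail, R2 pass, R3 pass, R4 pass.
Only rule 1 fails.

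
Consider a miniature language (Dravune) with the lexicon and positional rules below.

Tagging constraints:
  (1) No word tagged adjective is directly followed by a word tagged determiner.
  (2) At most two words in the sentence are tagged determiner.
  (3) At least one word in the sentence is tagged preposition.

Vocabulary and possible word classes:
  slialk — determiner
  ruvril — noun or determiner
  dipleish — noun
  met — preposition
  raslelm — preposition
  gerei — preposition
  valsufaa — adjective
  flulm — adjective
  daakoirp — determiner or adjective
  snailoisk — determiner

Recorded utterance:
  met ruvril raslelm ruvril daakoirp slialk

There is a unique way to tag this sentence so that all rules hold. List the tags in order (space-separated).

preposition noun preposition noun determiner determiner

Candidates per position — 1:met {preposition}; 2:ruvril {noun,determiner}; 3:raslelm {preposition}; 4:ruvril {noun,determiner}; 5:daakoirp {determiner,adjective}; 6:slialk {determiner}.
Word 5 cannot be adjective — rule 1 would then fail for every completion. It is determiner.
Word 2 cannot be determiner — rule 2 would then fail for every completion. It is noun.
Word 4 cannot be determiner — rule 2 would then fail for every completion. It is noun.
The unique satisfying tagging is: preposition noun preposition noun determiner determiner.
Verifying each rule — rule 1 ok; rule 2 ok; rule 3 ok.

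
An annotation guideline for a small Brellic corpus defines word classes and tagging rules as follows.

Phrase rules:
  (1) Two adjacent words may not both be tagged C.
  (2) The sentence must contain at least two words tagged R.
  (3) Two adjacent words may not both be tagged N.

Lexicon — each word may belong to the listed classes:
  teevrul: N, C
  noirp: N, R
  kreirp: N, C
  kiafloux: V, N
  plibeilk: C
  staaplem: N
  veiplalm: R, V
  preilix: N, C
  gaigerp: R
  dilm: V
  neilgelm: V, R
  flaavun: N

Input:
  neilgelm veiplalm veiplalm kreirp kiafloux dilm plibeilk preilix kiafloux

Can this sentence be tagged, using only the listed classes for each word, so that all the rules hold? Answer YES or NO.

Candidates per position — 1:neilgelm {V,R}; 2:veiplalm {R,V}; 3:veiplalm {R,V}; 4:kreirp {N,C}; 5:kiafloux {V,N}; 6:dilm {V}; 7:plibeilk {C}; 8:preilix {N,C}; 9:kiafloux {V,N}.
One satisfying assignment: R R R N V V C N V.
Rule-by-rule: rule 1 ok; rule 2 ok; rule 3 ok.

YES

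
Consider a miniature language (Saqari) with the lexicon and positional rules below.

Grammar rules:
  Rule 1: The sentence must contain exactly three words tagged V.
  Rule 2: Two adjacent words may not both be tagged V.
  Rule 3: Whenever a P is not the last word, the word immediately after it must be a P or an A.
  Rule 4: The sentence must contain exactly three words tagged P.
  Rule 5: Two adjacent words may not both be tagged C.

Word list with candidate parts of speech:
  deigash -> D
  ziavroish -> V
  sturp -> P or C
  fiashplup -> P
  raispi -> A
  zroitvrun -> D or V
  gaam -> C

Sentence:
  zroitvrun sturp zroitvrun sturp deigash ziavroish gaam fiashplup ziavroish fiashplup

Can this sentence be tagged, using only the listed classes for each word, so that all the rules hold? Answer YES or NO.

Candidates per position — 1:zroitvrun {D,V}; 2:sturp {P,C}; 3:zroitvrun {D,V}; 4:sturp {P,C}; 5:deigash {D}; 6:ziavroish {V}; 7:gaam {C}; 8:fiashplup {P}; 9:ziavroish {V}; 10:fiashplup {P}.
Rule 3 cannot be satisfied by any choice of tags from the lexicon.
So there is no consistent tagging.

NO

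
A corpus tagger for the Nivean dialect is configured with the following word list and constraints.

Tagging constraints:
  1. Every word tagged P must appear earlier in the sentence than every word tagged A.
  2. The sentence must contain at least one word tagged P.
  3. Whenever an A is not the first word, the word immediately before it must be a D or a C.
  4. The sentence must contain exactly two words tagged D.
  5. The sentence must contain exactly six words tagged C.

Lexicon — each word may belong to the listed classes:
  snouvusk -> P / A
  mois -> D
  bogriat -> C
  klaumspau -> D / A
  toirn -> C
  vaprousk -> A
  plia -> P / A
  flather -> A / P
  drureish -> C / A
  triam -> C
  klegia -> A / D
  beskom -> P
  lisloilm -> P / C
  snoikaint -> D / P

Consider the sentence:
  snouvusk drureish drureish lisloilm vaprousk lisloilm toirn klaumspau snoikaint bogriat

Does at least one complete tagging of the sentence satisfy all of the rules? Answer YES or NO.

Candidates per position — 1:snouvusk {P,A}; 2:drureish {C,A}; 3:drureish {C,A}; 4:lisloilm {P,C}; 5:vaprousk {A}; 6:lisloilm {P,C}; 7:toirn {C}; 8:klaumspau {D,A}; 9:snoikaint {D,P}; 10:bogriat {C}.
One satisfying assignment: P C C C A C C D D C.
Verifying each rule — rule 1 holds; rule 2 holds; rule 3 holds; rule 4 holds; rule 5 holds.

YES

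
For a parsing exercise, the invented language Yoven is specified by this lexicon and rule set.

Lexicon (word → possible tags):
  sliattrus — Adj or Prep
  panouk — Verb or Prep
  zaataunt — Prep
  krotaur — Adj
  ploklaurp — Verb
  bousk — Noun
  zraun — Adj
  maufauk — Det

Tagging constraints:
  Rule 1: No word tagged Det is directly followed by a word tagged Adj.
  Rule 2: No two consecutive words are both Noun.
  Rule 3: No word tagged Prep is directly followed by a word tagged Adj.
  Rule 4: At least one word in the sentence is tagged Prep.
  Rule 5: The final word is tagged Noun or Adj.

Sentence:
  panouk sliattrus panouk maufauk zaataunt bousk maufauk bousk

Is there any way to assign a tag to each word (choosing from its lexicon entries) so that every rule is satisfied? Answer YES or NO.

Candidates per position — 1:panouk {Verb,Prep}; 2:sliattrus {Adj,Prep}; 3:panouk {Verb,Prep}; 4:maufauk {Det}; 5:zaataunt {Prep}; 6:bousk {Noun}; 7:maufauk {Det}; 8:bousk {Noun}.
One satisfying assignment: Verb Adj Prep Det Prep Noun Det Noun.
Rule-by-rule: rule 1 holds; rule 2 holds; rule 3 holds; rule 4 holds; rule 5 holds.

YES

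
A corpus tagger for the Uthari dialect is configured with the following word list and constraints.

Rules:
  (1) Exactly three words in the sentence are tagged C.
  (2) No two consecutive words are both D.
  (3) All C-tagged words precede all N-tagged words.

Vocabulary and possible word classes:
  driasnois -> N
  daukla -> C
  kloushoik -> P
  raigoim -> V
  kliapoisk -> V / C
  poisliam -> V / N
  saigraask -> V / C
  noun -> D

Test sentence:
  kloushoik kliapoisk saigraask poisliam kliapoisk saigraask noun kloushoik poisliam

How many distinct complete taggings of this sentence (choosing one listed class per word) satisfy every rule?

8

Candidates per position — 1:kloushoik {P}; 2:kliapoisk {V,C}; 3:saigraask {V,C}; 4:poisliam {V,N}; 5:kliapoisk {V,C}; 6:saigraask {V,C}; 7:noun {D}; 8:kloushoik {P}; 9:poisliam {V,N}.
There are 64 candidate sequences in total.
Checking each against the rules leaves 8 sequences.
Count = 8.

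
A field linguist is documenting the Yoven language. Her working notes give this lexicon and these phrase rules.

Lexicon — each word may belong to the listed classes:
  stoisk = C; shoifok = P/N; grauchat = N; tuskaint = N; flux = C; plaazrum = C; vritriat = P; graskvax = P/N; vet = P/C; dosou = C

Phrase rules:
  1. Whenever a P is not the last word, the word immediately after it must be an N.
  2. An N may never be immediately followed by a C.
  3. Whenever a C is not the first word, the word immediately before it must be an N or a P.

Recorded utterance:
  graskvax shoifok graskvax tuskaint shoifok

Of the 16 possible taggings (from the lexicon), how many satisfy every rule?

Candidates per position — 1:graskvax {P,N}; 2:shoifok {P,N}; 3:graskvax {P,N}; 4:tuskaint {N}; 5:shoifok {P,N}.
There are 16 candidate sequences in total.
Checking each against the rules leaves 10 sequences.
Count = 10.

10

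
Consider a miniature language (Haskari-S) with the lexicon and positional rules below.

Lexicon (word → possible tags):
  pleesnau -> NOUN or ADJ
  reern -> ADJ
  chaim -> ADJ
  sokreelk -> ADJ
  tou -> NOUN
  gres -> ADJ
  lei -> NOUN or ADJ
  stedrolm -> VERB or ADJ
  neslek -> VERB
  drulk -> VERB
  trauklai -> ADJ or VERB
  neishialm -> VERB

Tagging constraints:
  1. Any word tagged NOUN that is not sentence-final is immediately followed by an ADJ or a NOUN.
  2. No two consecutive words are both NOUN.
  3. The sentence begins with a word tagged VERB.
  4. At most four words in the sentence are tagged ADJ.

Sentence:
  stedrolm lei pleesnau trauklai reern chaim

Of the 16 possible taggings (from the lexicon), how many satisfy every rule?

4

Candidates per position — 1:stedrolm {VERB,ADJ}; 2:lei {NOUN,ADJ}; 3:pleesnau {NOUN,ADJ}; 4:trauklai {ADJ,VERB}; 5:reern {ADJ}; 6:chaim {ADJ}.
There are 16 candidate sequences in total.
The sequences that satisfy every rule: VERB NOUN ADJ ADJ ADJ ADJ; VERB NOUN ADJ VERB ADJ ADJ; VERB ADJ NOUN ADJ ADJ ADJ; VERB ADJ ADJ VERB ADJ ADJ.
Count = 4.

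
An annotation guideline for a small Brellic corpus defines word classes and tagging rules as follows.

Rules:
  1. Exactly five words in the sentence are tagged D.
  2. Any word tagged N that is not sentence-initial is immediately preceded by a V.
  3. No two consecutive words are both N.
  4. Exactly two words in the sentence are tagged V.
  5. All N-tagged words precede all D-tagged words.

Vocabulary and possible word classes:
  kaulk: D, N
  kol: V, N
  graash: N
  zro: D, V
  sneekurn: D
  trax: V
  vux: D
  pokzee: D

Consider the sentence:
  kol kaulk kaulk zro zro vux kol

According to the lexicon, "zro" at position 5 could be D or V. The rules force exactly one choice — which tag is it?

Candidates per position — 1:kol {V,N}; 2:kaulk {D,N}; 3:kaulk {D,N}; 4:zro {D,V}; 5:zro {D,V}; 6:vux {D}; 7:kol {V,N}.
Word 2 cannot be N — rule 1 would then fail for every completion. It is D.
Word 3 cannot be N — rule 1 would then fail for every completion. It is D.
Word 4 cannot be V — rule 1 would then fail for every completion. It is D.
Word 5 cannot be V — rule 1 would then fail for every completion. It is D.
Word 7 cannot be N — rule 2 would then fail for every completion. It is V.
Word 1 cannot be N — rule 4 would then fail for every completion. It is V.
The unique satisfying tagging is: V D D D D D V.
Verifying each rule — rule 1 ok; rule 2 ok; rule 3 ok; rule 4 ok; rule 5 ok.

D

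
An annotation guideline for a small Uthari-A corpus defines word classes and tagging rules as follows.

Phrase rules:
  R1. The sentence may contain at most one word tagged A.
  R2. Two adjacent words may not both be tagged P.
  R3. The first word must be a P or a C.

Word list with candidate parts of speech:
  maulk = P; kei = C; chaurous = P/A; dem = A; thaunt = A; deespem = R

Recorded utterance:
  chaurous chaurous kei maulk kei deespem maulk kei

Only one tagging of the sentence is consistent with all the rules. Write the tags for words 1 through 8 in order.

P A C P C R P C

Candidates per position — 1:chaurous {P,A}; 2:chaurous {P,A}; 3:kei {C}; 4:maulk {P}; 5:kei {C}; 6:deespem {R}; 7:maulk {P}; 8:kei {C}.
Position 1: A is ruled out by rule 3; that leaves P.
Position 2: P is ruled out by rule 2; that leaves A.
The only consistent sequence is: P A C P C R P C.
Rule-by-rule: rule 1 holds; rule 2 holds; rule 3 holds.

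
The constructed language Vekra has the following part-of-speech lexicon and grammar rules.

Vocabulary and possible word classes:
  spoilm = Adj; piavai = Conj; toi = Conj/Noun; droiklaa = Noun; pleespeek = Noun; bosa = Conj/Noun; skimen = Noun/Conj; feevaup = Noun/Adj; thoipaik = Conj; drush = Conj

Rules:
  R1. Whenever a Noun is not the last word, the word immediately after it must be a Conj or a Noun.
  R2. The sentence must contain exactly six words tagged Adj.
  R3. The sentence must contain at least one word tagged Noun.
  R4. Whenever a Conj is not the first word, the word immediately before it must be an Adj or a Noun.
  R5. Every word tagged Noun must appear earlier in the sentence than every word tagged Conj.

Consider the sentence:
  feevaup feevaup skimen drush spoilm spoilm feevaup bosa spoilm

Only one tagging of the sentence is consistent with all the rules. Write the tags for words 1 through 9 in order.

Candidates per position — 1:feevaup {Noun,Adj}; 2:feevaup {Noun,Adj}; 3:skimen {Noun,Conj}; 4:drush {Conj}; 5:spoilm {Adj}; 6:spoilm {Adj}; 7:feevaup {Noun,Adj}; 8:bosa {Conj,Noun}; 9:spoilm {Adj}.
Position 1: tagging it Noun would leave rule 2 unsatisfiable, so it must be Adj.
Position 2: tagging it Noun would leave rule 2 unsatisfiable, so it must be Adj.
Position 3: tagging it Conj would leave rule 4 unsatisfiable, so it must be Noun.
Position 7: tagging it Noun would leave rule 2 unsatisfiable, so it must be Adj.
Position 8: tagging it Noun would leave rule 1 unsatisfiable, so it must be Conj.
The unique satisfying tagging is: Adj Adj Noun Conj Adj Adj Adj Conj Adj.
Check: rule 1 holds; rule 2 holds; rule 3 holds; rule 4 holds; rule 5 holds.

Adj Adj Noun Conj Adj Adj Adj Conj Adj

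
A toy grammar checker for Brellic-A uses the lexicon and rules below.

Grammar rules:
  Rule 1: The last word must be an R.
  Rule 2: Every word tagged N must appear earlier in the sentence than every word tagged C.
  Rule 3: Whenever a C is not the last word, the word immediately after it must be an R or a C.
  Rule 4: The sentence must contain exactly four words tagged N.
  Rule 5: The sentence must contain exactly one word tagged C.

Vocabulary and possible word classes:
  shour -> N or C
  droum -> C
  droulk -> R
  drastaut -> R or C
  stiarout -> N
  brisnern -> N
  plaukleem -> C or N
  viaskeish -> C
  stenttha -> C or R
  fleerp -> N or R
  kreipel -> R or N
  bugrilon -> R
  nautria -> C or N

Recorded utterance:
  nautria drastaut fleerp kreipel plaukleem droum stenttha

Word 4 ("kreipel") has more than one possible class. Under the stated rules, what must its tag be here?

Candidates per position — 1:nautria {C,N}; 2:drastaut {R,C}; 3:fleerp {N,R}; 4:kreipel {R,N}; 5:plaukleem {C,N}; 6:droum {C}; 7:stenttha {C,R}.
Position 1: tagging it C would leave rule 4 unsatisfiable, so it must be N.
Position 2: tagging it C would leave rule 5 unsatisfiable, so it must be R.
Position 3: tagging it R would leave rule 4 unsatisfiable, so it must be N.
Position 4: tagging it R would leave rule 4 unsatisfiable, so it must be N.
Position 5: tagging it C would leave rule 4 unsatisfiable, so it must be N.
Position 7: tagging it C would leave rule 1 unsatisfiable, so it must be R.
So the tagging must be: N R N N N C R.
Check: rule 1 ok; rule 2 ok; rule 3 ok; rule 4 ok; rule 5 ok.

N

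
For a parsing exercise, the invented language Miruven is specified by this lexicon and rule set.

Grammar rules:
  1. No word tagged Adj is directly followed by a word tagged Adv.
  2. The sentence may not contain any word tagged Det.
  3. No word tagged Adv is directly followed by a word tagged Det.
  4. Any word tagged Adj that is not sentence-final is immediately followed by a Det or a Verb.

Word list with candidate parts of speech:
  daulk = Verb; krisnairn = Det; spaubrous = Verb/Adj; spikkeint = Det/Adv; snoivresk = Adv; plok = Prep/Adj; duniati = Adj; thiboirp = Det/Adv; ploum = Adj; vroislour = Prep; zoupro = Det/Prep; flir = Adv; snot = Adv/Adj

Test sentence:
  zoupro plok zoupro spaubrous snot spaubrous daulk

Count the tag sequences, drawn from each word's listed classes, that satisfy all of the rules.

3

Candidates per position — 1:zoupro {Det,Prep}; 2:plok {Prep,Adj}; 3:zoupro {Det,Prep}; 4:spaubrous {Verb,Adj}; 5:snot {Adv,Adj}; 6:spaubrous {Verb,Adj}; 7:daulk {Verb}.
There are 64 candidate sequences in total.
The sequences that satisfy every rule: Prep Prep Prep Verb Adv Verb Verb; Prep Prep Prep Verb Adv Adj Verb; Prep Prep Prep Verb Adj Verb Verb.
Count = 3.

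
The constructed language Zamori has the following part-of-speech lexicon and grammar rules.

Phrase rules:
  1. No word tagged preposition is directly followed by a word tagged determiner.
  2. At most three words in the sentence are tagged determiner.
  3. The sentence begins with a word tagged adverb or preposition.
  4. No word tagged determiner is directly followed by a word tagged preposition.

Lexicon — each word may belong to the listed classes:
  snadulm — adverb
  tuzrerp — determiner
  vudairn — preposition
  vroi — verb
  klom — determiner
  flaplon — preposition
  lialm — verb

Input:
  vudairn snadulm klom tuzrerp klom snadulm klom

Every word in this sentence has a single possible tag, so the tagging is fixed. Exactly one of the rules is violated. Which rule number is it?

Fixed tagging: preposition adverb determiner determiner determiner adverb determiner.
Rule check: R1 pass, R2 fail, R3 pass, R4 pass.
Only rule 2 fails.

2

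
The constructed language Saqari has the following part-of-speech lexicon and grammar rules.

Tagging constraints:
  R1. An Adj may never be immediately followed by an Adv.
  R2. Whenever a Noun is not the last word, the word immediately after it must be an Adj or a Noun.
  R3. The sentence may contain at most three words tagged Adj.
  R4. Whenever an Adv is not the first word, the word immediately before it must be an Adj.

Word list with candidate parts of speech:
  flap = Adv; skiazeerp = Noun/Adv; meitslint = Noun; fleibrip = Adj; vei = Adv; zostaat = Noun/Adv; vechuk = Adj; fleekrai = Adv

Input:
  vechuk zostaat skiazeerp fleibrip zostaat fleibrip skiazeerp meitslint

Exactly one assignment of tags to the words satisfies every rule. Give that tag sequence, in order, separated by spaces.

Adj Noun Noun Adj Noun Adj Noun Noun

Candidates per position — 1:vechuk {Adj}; 2:zostaat {Noun,Adv}; 3:skiazeerp {Noun,Adv}; 4:fleibrip {Adj}; 5:zostaat {Noun,Adv}; 6:fleibrip {Adj}; 7:skiazeerp {Noun,Adv}; 8:meitslint {Noun}.
At position 2, choosing Adv makes rule 1 impossible to satisfy; hence Noun.
At position 3, choosing Adv makes rule 2 impossible to satisfy; hence Noun.
At position 5, choosing Adv makes rule 1 impossible to satisfy; hence Noun.
At position 7, choosing Adv makes rule 1 impossible to satisfy; hence Noun.
The only consistent sequence is: Adj Noun Noun Adj Noun Adj Noun Noun.
Verifying each rule — rule 1 satisfied; rule 2 satisfied; rule 3 satisfied; rule 4 satisfied.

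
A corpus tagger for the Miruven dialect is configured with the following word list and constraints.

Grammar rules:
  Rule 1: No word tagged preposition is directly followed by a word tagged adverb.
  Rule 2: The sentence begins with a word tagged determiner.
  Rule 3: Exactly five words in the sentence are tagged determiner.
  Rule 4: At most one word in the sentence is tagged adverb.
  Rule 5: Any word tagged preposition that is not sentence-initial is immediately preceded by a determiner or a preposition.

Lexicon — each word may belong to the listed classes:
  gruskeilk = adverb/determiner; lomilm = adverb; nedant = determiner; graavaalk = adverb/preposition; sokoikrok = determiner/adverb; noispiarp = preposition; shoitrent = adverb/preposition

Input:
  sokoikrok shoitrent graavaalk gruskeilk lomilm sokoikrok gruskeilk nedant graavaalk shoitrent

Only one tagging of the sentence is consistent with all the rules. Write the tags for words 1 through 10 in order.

Candidates per position — 1:sokoikrok {determiner,adverb}; 2:shoitrent {adverb,preposition}; 3:graavaalk {adverb,preposition}; 4:gruskeilk {adverb,determiner}; 5:lomilm {adverb}; 6:sokoikrok {determiner,adverb}; 7:gruskeilk {adverb,determiner}; 8:nedant {determiner}; 9:graavaalk {adverb,preposition}; 10:shoitrent {adverb,preposition}.
Position 1: adverb is ruled out by rule 2; that leaves determiner.
Position 2: adverb is ruled out by rule 4; that leaves preposition.
Position 3: adverb is ruled out by rule 1; that leaves preposition.
Position 4: adverb is ruled out by rule 1; that leaves determiner.
Position 6: adverb is ruled out by rule 3; that leaves determiner.
Position 7: adverb is ruled out by rule 3; that leaves determiner.
Position 9: adverb is ruled out by rule 4; that leaves preposition.
Position 10: adverb is ruled out by rule 1; that leaves preposition.
So the tagging must be: determiner preposition preposition determiner adverb determiner determiner determiner preposition preposition.
Checking: rule 1 ✓; rule 2 ✓; rule 3 ✓; rule 4 ✓; rule 5 ✓.

determiner preposition preposition determiner adverb determiner determiner determiner preposition preposition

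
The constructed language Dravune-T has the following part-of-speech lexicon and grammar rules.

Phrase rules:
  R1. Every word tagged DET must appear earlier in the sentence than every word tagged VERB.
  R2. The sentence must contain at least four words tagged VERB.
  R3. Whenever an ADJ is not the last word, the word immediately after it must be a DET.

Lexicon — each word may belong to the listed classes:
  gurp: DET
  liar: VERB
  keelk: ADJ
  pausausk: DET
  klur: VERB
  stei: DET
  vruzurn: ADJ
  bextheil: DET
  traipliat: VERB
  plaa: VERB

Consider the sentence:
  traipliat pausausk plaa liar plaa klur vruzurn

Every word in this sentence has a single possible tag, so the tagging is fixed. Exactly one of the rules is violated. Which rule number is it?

1

Fixed tagging: VERB DET VERB VERB VERB VERB ADJ.
Rule check: R1 fail, R2 pass, R3 pass.
Only rule 1 fails.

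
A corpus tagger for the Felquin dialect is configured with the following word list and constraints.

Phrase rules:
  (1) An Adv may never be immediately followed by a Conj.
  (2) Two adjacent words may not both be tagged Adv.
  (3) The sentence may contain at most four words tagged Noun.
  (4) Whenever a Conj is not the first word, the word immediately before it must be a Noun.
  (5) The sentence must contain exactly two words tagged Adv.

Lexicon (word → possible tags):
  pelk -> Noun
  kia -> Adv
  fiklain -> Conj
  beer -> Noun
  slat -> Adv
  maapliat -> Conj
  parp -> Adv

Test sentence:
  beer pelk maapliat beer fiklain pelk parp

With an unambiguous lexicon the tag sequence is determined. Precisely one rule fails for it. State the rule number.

5

Fixed tagging: Noun Noun Conj Noun Conj Noun Adv.
Rule check: R1 ✓, R2 ✓, R3 ✓, R4 ✓, R5 ✗.
Only rule 5 fails.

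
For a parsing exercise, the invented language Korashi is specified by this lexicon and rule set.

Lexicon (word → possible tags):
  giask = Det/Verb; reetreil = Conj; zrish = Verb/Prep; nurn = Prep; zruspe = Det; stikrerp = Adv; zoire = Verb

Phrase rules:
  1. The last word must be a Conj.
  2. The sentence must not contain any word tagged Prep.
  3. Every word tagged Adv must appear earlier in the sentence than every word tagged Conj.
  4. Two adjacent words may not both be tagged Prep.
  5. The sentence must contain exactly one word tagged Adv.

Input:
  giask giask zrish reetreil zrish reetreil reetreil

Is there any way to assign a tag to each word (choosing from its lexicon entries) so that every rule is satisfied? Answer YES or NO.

Candidates per position — 1:giask {Det,Verb}; 2:giask {Det,Verb}; 3:zrish {Verb,Prep}; 4:reetreil {Conj}; 5:zrish {Verb,Prep}; 6:reetreil {Conj}; 7:reetreil {Conj}.
Rule 5 cannot be satisfied by any choice of tags from the lexicon.
So there is no consistent tagging.

NO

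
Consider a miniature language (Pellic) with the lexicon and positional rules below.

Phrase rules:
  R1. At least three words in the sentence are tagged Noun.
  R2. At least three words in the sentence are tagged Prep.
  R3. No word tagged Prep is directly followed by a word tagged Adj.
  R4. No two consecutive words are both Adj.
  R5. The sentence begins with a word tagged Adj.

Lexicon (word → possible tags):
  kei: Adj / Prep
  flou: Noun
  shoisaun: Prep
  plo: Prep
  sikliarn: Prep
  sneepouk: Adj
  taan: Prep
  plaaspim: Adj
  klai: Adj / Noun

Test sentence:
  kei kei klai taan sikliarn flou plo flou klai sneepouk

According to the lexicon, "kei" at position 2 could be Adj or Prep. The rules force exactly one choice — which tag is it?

Candidates per position — 1:kei {Adj,Prep}; 2:kei {Adj,Prep}; 3:klai {Adj,Noun}; 4:taan {Prep}; 5:sikliarn {Prep}; 6:flou {Noun}; 7:plo {Prep}; 8:flou {Noun}; 9:klai {Adj,Noun}; 10:sneepouk {Adj}.
Word 1 cannot be Prep — rule 5 would then fail for every completion. It is Adj.
Word 2 cannot be Adj — rule 4 would then fail for every completion. It is Prep.
Word 3 cannot be Adj — rule 3 would then fail for every completion. It is Noun.
Word 9 cannot be Adj — rule 4 would then fail for every completion. It is Noun.
The unique satisfying tagging is: Adj Prep Noun Prep Prep Noun Prep Noun Noun Adj.
Verifying each rule — rule 1 holds; rule 2 holds; rule 3 holds; rule 4 holds; rule 5 holds.

Prep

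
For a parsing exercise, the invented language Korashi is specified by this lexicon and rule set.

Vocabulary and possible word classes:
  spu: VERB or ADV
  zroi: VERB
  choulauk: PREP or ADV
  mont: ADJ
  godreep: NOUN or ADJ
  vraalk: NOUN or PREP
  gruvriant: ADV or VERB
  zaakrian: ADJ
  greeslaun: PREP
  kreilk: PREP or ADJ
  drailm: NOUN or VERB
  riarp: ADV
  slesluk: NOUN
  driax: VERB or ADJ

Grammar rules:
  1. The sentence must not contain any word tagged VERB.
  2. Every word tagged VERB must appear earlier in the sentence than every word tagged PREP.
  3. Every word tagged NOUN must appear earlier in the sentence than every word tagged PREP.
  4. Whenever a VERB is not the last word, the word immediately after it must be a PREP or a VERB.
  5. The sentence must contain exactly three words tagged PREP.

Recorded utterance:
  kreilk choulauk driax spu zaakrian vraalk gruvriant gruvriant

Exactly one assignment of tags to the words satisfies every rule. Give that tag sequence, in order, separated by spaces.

Candidates per position — 1:kreilk {PREP,ADJ}; 2:choulauk {PREP,ADV}; 3:driax {VERB,ADJ}; 4:spu {VERB,ADV}; 5:zaakrian {ADJ}; 6:vraalk {NOUN,PREP}; 7:gruvriant {ADV,VERB}; 8:gruvriant {ADV,VERB}.
At position 1, choosing ADJ makes rule 5 impossible to satisfy; hence PREP.
At position 2, choosing ADV makes rule 5 impossible to satisfy; hence PREP.
At position 3, choosing VERB makes rule 1 impossible to satisfy; hence ADJ.
At position 4, choosing VERB makes rule 1 impossible to satisfy; hence ADV.
At position 6, choosing NOUN makes rule 3 impossible to satisfy; hence PREP.
At position 7, choosing VERB makes rule 1 impossible to satisfy; hence ADV.
At position 8, choosing VERB makes rule 1 impossible to satisfy; hence ADV.
That leaves exactly one tagging: PREP PREP ADJ ADV ADJ PREP ADV ADV.
Verifying each rule — rule 1 ok; rule 2 ok; rule 3 ok; rule 4 ok; rule 5 ok.

PREP PREP ADJ ADV ADJ PREP ADV ADV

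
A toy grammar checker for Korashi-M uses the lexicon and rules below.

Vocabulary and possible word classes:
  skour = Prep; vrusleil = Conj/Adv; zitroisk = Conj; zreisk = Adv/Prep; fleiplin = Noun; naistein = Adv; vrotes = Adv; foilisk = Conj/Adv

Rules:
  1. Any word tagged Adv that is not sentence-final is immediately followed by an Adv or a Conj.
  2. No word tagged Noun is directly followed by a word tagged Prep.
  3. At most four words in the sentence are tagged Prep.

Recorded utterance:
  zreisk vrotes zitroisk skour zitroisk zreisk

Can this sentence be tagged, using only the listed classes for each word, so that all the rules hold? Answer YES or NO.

YES

Candidates per position — 1:zreisk {Adv,Prep}; 2:vrotes {Adv}; 3:zitroisk {Conj}; 4:skour {Prep}; 5:zitroisk {Conj}; 6:zreisk {Adv,Prep}.
One satisfying assignment: Prep Adv Conj Prep Conj Prep.
Checking: rule 1 ✓; rule 2 ✓; rule 3 ✓.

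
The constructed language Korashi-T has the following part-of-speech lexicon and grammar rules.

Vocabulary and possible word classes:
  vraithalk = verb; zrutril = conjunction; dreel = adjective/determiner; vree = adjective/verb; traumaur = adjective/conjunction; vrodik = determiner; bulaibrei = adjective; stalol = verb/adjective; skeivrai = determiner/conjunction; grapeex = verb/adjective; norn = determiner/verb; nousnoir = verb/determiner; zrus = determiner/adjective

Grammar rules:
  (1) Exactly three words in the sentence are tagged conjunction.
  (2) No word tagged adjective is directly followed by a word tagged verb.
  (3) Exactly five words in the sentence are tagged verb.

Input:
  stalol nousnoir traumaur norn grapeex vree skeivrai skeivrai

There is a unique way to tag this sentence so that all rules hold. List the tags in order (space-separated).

verb verb conjunction verb verb verb conjunction conjunction

Candidates per position — 1:stalol {verb,adjective}; 2:nousnoir {verb,determiner}; 3:traumaur {adjective,conjunction}; 4:norn {determiner,verb}; 5:grapeex {verb,adjective}; 6:vree {adjective,verb}; 7:skeivrai {determiner,conjunction}; 8:skeivrai {determiner,conjunction}.
Word 1 cannot be adjective — rule 3 would then fail for every completion. It is verb.
Word 2 cannot be determiner — rule 3 would then fail for every completion. It is verb.
Word 3 cannot be adjective — rule 1 would then fail for every completion. It is conjunction.
Word 4 cannot be determiner — rule 3 would then fail for every completion. It is verb.
Word 5 cannot be adjective — rule 3 would then fail for every completion. It is verb.
Word 6 cannot be adjective — rule 3 would then fail for every completion. It is verb.
Word 7 cannot be determiner — rule 1 would then fail for every completion. It is conjunction.
Word 8 cannot be determiner — rule 1 would then fail for every completion. It is conjunction.
The only consistent sequence is: verb verb conjunction verb verb verb conjunction conjunction.
Checking: rule 1 ok; rule 2 ok; rule 3 ok.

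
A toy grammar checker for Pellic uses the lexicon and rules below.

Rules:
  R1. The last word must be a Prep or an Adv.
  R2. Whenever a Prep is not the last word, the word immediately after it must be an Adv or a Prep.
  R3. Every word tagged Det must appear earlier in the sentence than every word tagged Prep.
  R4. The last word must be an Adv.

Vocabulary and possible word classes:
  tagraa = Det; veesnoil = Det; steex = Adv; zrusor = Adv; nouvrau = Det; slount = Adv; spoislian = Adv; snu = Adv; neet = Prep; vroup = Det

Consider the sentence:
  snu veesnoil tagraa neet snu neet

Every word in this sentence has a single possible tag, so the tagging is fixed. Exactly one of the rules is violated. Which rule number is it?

Fixed tagging: Adv Det Det Prep Adv Prep.
Applying the rules: R1 pass, R2 pass, R3 pass, R4 fail.
Only rule 4 fails.

4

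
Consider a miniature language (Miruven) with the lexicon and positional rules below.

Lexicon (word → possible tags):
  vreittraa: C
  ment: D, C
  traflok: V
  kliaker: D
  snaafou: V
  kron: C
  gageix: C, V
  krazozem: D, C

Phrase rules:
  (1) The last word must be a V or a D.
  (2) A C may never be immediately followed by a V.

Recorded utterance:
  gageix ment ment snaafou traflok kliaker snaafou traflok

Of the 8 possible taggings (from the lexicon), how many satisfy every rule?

Candidates per position — 1:gageix {C,V}; 2:ment {D,C}; 3:ment {D,C}; 4:snaafou {V}; 5:traflok {V}; 6:kliaker {D}; 7:snaafou {V}; 8:traflok {V}.
There are 8 candidate sequences in total.
The sequences that satisfy every rule: C D D V V D V V; C C D V V D V V; V D D V V D V V; V C D V V D V V.
Count = 4.

4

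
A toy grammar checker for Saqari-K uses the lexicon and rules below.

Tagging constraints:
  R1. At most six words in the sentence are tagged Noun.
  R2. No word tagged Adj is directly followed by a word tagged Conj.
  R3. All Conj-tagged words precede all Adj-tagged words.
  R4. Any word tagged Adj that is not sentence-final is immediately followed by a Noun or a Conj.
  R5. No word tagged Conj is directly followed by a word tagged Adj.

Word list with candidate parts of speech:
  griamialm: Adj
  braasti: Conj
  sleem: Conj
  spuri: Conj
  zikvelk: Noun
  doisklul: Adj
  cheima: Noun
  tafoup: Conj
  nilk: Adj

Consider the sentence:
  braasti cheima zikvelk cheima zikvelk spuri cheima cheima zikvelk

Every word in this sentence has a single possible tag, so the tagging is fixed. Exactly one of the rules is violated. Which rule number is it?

Fixed tagging: Conj Noun Noun Noun Noun Conj Noun Noun Noun.
Applying the rules: R1 fails, R2 ok, R3 ok, R4 ok, R5 ok.
Only rule 1 fails.

1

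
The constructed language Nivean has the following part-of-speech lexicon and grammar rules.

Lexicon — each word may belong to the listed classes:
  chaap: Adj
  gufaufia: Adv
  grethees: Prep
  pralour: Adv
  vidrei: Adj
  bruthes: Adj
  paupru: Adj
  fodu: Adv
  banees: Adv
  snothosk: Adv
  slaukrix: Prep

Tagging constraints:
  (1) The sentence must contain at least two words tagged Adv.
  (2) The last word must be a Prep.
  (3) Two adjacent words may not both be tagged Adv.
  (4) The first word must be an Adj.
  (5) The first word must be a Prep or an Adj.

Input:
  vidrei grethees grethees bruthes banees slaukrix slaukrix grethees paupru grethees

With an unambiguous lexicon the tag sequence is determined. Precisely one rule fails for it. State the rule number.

1

Fixed tagging: Adj Prep Prep Adj Adv Prep Prep Prep Adj Prep.
Checking each rule: R1 violated, R2 holds, R3 holds, R4 holds, R5 holds.
Only rule 1 fails.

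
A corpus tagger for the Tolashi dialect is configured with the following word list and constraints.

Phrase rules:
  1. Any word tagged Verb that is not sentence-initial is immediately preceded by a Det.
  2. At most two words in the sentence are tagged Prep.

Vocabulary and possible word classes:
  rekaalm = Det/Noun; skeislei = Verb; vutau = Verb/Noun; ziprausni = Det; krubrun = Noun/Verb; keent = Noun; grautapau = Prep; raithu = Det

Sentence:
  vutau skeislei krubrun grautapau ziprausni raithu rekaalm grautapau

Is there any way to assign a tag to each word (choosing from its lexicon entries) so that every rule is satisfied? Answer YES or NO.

Candidates per position — 1:vutau {Verb,Noun}; 2:skeislei {Verb}; 3:krubrun {Noun,Verb}; 4:grautapau {Prep}; 5:ziprausni {Det}; 6:raithu {Det}; 7:rekaalm {Det,Noun}; 8:grautapau {Prep}.
Rule 1 cannot be satisfied by any choice of tags from the lexicon.
So there is no consistent tagging.

NO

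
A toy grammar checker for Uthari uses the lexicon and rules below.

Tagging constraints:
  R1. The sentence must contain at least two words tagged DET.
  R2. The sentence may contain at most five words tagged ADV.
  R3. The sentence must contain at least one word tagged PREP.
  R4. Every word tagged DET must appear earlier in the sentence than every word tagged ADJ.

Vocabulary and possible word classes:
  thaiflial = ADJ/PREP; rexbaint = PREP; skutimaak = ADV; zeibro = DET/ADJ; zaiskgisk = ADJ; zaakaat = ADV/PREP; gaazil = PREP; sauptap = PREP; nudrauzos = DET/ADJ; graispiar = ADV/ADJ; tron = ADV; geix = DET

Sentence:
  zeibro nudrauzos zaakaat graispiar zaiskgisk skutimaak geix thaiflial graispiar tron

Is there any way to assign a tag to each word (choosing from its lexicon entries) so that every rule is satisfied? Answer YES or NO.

NO

Candidates per position — 1:zeibro {DET,ADJ}; 2:nudrauzos {DET,ADJ}; 3:zaakaat {ADV,PREP}; 4:graispiar {ADV,ADJ}; 5:zaiskgisk {ADJ}; 6:skutimaak {ADV}; 7:geix {DET}; 8:thaiflial {ADJ,PREP}; 9:graispiar {ADV,ADJ}; 10:tron {ADV}.
Rule 4 cannot be satisfied by any choice of tags from the lexicon.
So there is no consistent tagging.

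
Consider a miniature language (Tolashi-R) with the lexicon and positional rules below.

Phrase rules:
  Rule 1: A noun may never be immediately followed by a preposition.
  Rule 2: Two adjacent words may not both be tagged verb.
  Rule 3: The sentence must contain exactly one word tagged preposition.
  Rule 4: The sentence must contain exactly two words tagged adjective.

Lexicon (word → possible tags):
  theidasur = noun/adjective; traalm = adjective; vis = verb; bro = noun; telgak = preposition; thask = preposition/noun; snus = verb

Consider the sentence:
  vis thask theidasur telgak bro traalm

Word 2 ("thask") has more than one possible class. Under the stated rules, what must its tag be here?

Candidates per position — 1:vis {verb}; 2:thask {preposition,noun}; 3:theidasur {noun,adjective}; 4:telgak {preposition}; 5:bro {noun}; 6:traalm {adjective}.
Word 2 cannot be preposition — rule 3 would then fail for every completion. It is noun.
Word 3 cannot be noun — rule 1 would then fail for every completion. It is adjective.
That leaves exactly one tagging: verb noun adjective preposition noun adjective.
Checking: rule 1 holds; rule 2 holds; rule 3 holds; rule 4 holds.

noun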